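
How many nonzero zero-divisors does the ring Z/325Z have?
Z/325Z has 84 nonzero zero-divisors

In Z/325Z each nonzero element is either a unit (gcd with 325 is 1) or a zero-divisor (gcd > 1). The number of units is φ(325): factorise 325 = 5^2 · 13, so φ(325) = (5^2 − 5^1) · (13 − 1) = 20 · 12 = 240. The nonzero elements number 325 − 1 = 324. Hence the nonzero zero-divisors number 324 − 240 = 84.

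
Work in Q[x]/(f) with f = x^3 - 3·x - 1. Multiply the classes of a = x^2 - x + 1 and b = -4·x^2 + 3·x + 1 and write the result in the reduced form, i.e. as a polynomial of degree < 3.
a · b ≡ -18·x^2 + 19·x + 8 (mod f(x))

First multiply in Q[x] without reducing: a · b = -4·x^4 + 7·x^3 - 6·x^2 + 2·x + 1. Now divide by f(x) = x^3 - 3·x - 1, eliminating the leading term at each step:
  leading term -4·x^4: subtract (-4·x)·f(x) = -4·x^4 + 12·x^2 + 4·x, leaving 7·x^3 - 18·x^2 - 2·x + 1
  leading term 7·x^3: subtract (7)·f(x) = 7·x^3 - 21·x - 7, leaving -18·x^2 + 19·x + 8
The degree is now < 3, so this is the remainder. Hence a · b ≡ -18·x^2 + 19·x + 8 in Q[x]/(f).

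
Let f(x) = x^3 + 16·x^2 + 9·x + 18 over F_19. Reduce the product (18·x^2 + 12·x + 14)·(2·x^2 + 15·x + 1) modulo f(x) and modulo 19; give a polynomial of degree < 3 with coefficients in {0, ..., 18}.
Multiply as integer polynomials: a · b = 36·x^4 + 294·x^3 + 226·x^2 + 222·x + 14. Reducing coefficients mod 19: a · b ≡ 17·x^4 + 9·x^3 + 17·x^2 + 13·x + 14. Now divide by f(x) = x^3 + 16·x^2 + 9·x + 18 in F_19[x], eliminating the leading term at each step:
  leading term 17·x^4: subtract (17·x)·f(x) = 17·x^4 + 6·x^3 + x^2 + 2·x, leaving 3·x^3 + 16·x^2 + 11·x + 14 (coefficients mod 19)
  leading term 3·x^3: subtract (3)·f(x) = 3·x^3 + 10·x^2 + 8·x + 16, leaving 6·x^2 + 3·x + 17 (coefficients mod 19)
The degree is now < 3, so this is the remainder. Hence a · b ≡ 6·x^2 + 3·x + 17 in F_19[x]/(f).

Final answer: a · b ≡ 6·x^2 + 3·x + 17 (mod f(x))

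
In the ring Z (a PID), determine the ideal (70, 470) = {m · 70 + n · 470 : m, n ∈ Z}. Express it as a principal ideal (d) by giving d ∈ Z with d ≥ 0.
In the PID Z, (a, b) is generated by gcd(a, b). Compute gcd(470, 70) with the extended Euclidean algorithm, tracking rows (r, s, t) with s·470 + t·70 = r:
  row A: (470, 1, 0)   [1·470 + 0·70 = 470]
  row B: (70, 0, 1)   [0·470 + 1·70 = 70]
  470 = 6·70 + 50   → row C = row A − 6·row B = (50, 1, −6)   [check: 1·470 − 6·70 = 50]
  70 = 1·50 + 20   → row D = row B − 1·row C = (20, −1, 7)   [check: −1·470 + 7·70 = 20]
  50 = 2·20 + 10   → row E = row C − 2·row D = (10, 3, −20)   [check: 3·470 − 20·70 = 10]
  20 = 2·10 + 0   → remainder 0, stop. gcd = 10 (last nonzero row E).
So gcd(70, 470) = 10, with Bézout identity 3·470 − 20·70 = 10. Containment (⊇): the Bézout identity exhibits 10 as an element of (70, 470), giving (10) ⊆ (70, 470). Containment (⊆): since 10 | 70 and 10 | 470 (70 = 10·7, 470 = 10·47), every Z-linear combination of 70 and 470 is divisible by 10, so (70, 470) ⊆ (10). Therefore (70, 470) = (10), d = 10.

Final answer: (70, 470) = (10); d = 10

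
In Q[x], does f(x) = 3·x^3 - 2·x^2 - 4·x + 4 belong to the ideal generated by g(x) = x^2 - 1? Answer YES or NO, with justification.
In Q[x] the ideal (g) consists of all multiples of g, so f ∈ (g) iff g | f, i.e. iff the remainder of f on division by g is 0. Divide f by g (g is monic, so eliminate the leading term of the running remainder at each step):
  leading term 3·x^3: subtract (3·x)·g(x) = 3·x^3 - 3·x, leaving -2·x^2 - x + 4
  leading term -2·x^2: subtract (-2)·g(x) = 2 - 2·x^2, leaving 2 - x
The remainder r(x) = 2 - x ≠ 0 (and deg r < deg g), so g ∤ f, i.e. f ∉ (g).

Final answer: NO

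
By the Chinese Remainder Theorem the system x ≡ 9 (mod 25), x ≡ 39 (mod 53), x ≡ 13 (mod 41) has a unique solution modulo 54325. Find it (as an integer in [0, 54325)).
The moduli 25, 53, 41 are pairwise coprime, so by the CRT there is a unique solution mod 25·53·41 = 54325.
Solve by successive substitution. Start with x ≡ 9 (mod 25).
  Combine with x ≡ 39 (mod 53): write x = 9 + 25·t and require 9 + 25·t ≡ 39 (mod 53), i.e. 25·t ≡ 39 − 9 ≡ 30 (mod 53). Since 25^(−1) ≡ 17 (mod 53), t ≡ 17·30 ≡ 33 (mod 53). So x ≡ 9 + 25·33 = 834 (mod 1325).
  Combine with x ≡ 13 (mod 41): write x = 834 + 1325·t and require 834 + 1325·t ≡ 13 (mod 41), i.e. 1325·t ≡ 13 − 834 ≡ 40 (mod 41). Since 1325^(−1) ≡ 19 (mod 41) (1325 ≡ 13 (mod 41)), t ≡ 19·40 ≡ 22 (mod 41). So x ≡ 834 + 1325·22 = 29984 (mod 54325).
Unique solution in [0, 54325): x = 29984.

Final answer: x ≡ 29984 (mod 54325); the representative in [0, 54325) is 29984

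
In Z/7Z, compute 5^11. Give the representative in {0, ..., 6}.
Use repeated squaring. Binary(11) = 1011. Walk through the bits of the exponent 11 left-to-right: at each bit after the leading one, square the running value, then multiply by 5 if the bit is 1 (always reducing mod 7):
  bit 1 = 1 (leading): start with 5.
  bit 2 = 0: square 5^2 = 25 ≡ 4 (mod 7).
  bit 3 = 1: square 4^2 = 16 ≡ 2; bit is 1, so multiply 2·5 = 10 ≡ 3 (mod 7).
  bit 4 = 1: square 3^2 = 9 ≡ 2; bit is 1, so multiply 2·5 = 10 ≡ 3 (mod 7).
Final value: 5^11 ≡ 3 (mod 7).

Final answer: 3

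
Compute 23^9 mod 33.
Use repeated squaring. Binary(9) = 1001. Walk through the bits of the exponent 9 left-to-right: at each bit after the leading one, square the running value, then multiply by 23 if the bit is 1 (always reducing mod 33):
  bit 1 = 1 (leading): start with 23.
  bit 2 = 0: square 23^2 = 529 ≡ 1 (mod 33).
  bit 3 = 0: square 1^2 = 1 (mod 33).
  bit 4 = 1: square 1^2 = 1; bit is 1, so multiply 1·23 = 23 (mod 33).
Final value: 23^9 ≡ 23 (mod 33).

Final answer: 23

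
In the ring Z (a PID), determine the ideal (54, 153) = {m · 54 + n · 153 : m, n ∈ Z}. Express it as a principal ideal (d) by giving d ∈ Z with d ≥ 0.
In the PID Z, (a, b) is generated by gcd(a, b). Compute gcd(153, 54) with the extended Euclidean algorithm, tracking rows (r, s, t) with s·153 + t·54 = r:
  row A: (153, 1, 0)   [1·153 + 0·54 = 153]
  row B: (54, 0, 1)   [0·153 + 1·54 = 54]
  153 = 2·54 + 45   → row C = row A − 2·row B = (45, 1, −2)   [check: 1·153 − 2·54 = 45]
  54 = 1·45 + 9   → row D = row B − 1·row C = (9, −1, 3)   [check: −1·153 + 3·54 = 9]
  45 = 5·9 + 0   → remainder 0, stop. gcd = 9 (last nonzero row D).
So gcd(54, 153) = 9, with Bézout identity −1·153 + 3·54 = 9. Containment (⊇): the Bézout identity exhibits 9 as an element of (54, 153), giving (9) ⊆ (54, 153). Containment (⊆): since 9 | 54 and 9 | 153 (54 = 9·6, 153 = 9·17), every Z-linear combination of 54 and 153 is divisible by 9, so (54, 153) ⊆ (9). Therefore (54, 153) = (9), d = 9.

Final answer: (54, 153) = (9); d = 9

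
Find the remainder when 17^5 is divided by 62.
Use repeated squaring. Binary(5) = 101. Walk through the bits of the exponent 5 left-to-right: at each bit after the leading one, square the running value, then multiply by 17 if the bit is 1 (always reducing mod 62):
  bit 1 = 1 (leading): start with 17.
  bit 2 = 0: square 17^2 = 289 ≡ 41 (mod 62).
  bit 3 = 1: square 41^2 = 1681 ≡ 7; bit is 1, so multiply 7·17 = 119 ≡ 57 (mod 62).
Final value: 17^5 ≡ 57 (mod 62).

Final answer: 57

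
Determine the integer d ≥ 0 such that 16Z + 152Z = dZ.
In the PID Z, (a, b) is generated by gcd(a, b). Compute gcd(152, 16) with the extended Euclidean algorithm, tracking rows (r, s, t) with s·152 + t·16 = r:
  row A: (152, 1, 0)   [1·152 + 0·16 = 152]
  row B: (16, 0, 1)   [0·152 + 1·16 = 16]
  152 = 9·16 + 8   → row C = row A − 9·row B = (8, 1, −9)   [check: 1·152 − 9·16 = 8]
  16 = 2·8 + 0   → remainder 0, stop. gcd = 8 (last nonzero row C).
So gcd(16, 152) = 8, with Bézout identity 1·152 − 9·16 = 8. Containment (⊇): the Bézout identity exhibits 8 as an element of (16, 152), giving (8) ⊆ (16, 152). Containment (⊆): since 8 | 16 and 8 | 152 (16 = 8·2, 152 = 8·19), every Z-linear combination of 16 and 152 is divisible by 8, so (16, 152) ⊆ (8). Therefore (16, 152) = (8), d = 8.

Final answer: (16, 152) = (8); d = 8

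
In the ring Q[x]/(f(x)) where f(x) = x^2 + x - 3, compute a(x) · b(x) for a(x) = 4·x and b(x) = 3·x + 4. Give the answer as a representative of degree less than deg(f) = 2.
a · b ≡ 4·x + 36 (mod f(x))

First multiply in Q[x] without reducing: a · b = 12·x^2 + 16·x. Now divide by f(x) = x^2 + x - 3, eliminating the leading term at each step:
  leading term 12·x^2: subtract (12)·f(x) = 12·x^2 + 12·x - 36, leaving 4·x + 36
The degree is now < 2, so this is the remainder. Hence a · b ≡ 4·x + 36 in Q[x]/(f).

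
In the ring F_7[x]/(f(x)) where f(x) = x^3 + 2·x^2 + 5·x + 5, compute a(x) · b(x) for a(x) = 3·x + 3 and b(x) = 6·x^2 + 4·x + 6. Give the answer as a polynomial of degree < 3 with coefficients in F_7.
a · b ≡ x^2 + 3·x + 5 (mod f(x))

Multiply as integer polynomials: a · b = 18·x^3 + 30·x^2 + 30·x + 18. Reducing coefficients mod 7: a · b ≡ 4·x^3 + 2·x^2 + 2·x + 4. Now divide by f(x) = x^3 + 2·x^2 + 5·x + 5 in F_7[x], eliminating the leading term at each step:
  leading term 4·x^3: subtract (4)·f(x) = 4·x^3 + x^2 + 6·x + 6, leaving x^2 + 3·x + 5 (coefficients mod 7)
The degree is now < 3, so this is the remainder. Hence a · b ≡ x^2 + 3·x + 5 in F_7[x]/(f).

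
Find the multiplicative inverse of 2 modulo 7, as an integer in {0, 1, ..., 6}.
2^(−1) ≡ 4 (mod 7)

Apply the extended Euclidean algorithm to (7, 2), tracking rows (r, s, t) with s·7 + t·2 = r. Each division r_prev = q·r_cur + r_new produces the new row as (previous row) − q·(current row):
  row A: (7, 1, 0)   [1·7 + 0·2 = 7]
  row B: (2, 0, 1)   [0·7 + 1·2 = 2]
  7 = 3·2 + 1   → row C = row A − 3·row B = (1, 1, −3)   [check: 1·7 − 3·2 = 1]
  2 = 2·1 + 0   → remainder 0, stop. gcd = 1 (last nonzero row C).
The gcd is 1, so 2 is invertible mod 7. The last nonzero row gives 1·7 − 3·2 = 1, so t = −3. So 2^(−1) ≡ −3 ≡ 4 (mod 7). Verify: 2 · 4 = 8 ≡ 1 (mod 7). ✓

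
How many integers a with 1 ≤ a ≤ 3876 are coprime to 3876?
The number of a ∈ {1, ..., 3876} with gcd(a, 3876) = 1 is by definition Euler's totient φ(3876). φ is multiplicative, with φ(p^e) = p^e − p^(e−1). Factorise 3876 = 2^2 · 3 · 17 · 19. Then
  φ(3876) = (2^2 − 2^1) · (3 − 1) · (17 − 1) · (19 − 1) = 2 · 2 · 16 · 18 = 1152.
So there are 1152 such integers.

Final answer: 1152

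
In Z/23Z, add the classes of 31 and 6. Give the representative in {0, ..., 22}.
14

Reduce the summands first: 31 ≡ 8 (mod 23), so 31 + 6 ≡ 8 + 6 (mod 23). 8 + 6 = 14; 14 = 0·23 + 14, so (31 + 6) mod 23 = 14.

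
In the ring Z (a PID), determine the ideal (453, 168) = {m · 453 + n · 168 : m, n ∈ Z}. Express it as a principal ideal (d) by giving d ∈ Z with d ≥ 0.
In the PID Z, (a, b) is generated by gcd(a, b). Compute gcd(453, 168) with the extended Euclidean algorithm, tracking rows (r, s, t) with s·453 + t·168 = r:
  row A: (453, 1, 0)   [1·453 + 0·168 = 453]
  row B: (168, 0, 1)   [0·453 + 1·168 = 168]
  453 = 2·168 + 117   → row C = row A − 2·row B = (117, 1, −2)   [check: 1·453 − 2·168 = 117]
  168 = 1·117 + 51   → row D = row B − 1·row C = (51, −1, 3)   [check: −1·453 + 3·168 = 51]
  117 = 2·51 + 15   → row E = row C − 2·row D = (15, 3, −8)   [check: 3·453 − 8·168 = 15]
  51 = 3·15 + 6   → row F = row D − 3·row E = (6, −10, 27)   [check: −10·453 + 27·168 = 6]
  15 = 2·6 + 3   → row G = row E − 2·row F = (3, 23, −62)   [check: 23·453 − 62·168 = 3]
  6 = 2·3 + 0   → remainder 0, stop. gcd = 3 (last nonzero row G).
So gcd(453, 168) = 3, with Bézout identity 23·453 − 62·168 = 3. Containment (⊇): the Bézout identity exhibits 3 as an element of (453, 168), giving (3) ⊆ (453, 168). Containment (⊆): since 3 | 453 and 3 | 168 (453 = 3·151, 168 = 3·56), every Z-linear combination of 453 and 168 is divisible by 3, so (453, 168) ⊆ (3). Therefore (453, 168) = (3), d = 3.

Final answer: (453, 168) = (3); d = 3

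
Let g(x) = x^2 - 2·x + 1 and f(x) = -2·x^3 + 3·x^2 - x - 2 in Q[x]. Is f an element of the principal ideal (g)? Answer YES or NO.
NO

In Q[x] the ideal (g) consists of all multiples of g, so f ∈ (g) iff g | f, i.e. iff the remainder of f on division by g is 0. Divide f by g (g is monic, so eliminate the leading term of the running remainder at each step):
  leading term -2·x^3: subtract (-2·x)·g(x) = -2·x^3 + 4·x^2 - 2·x, leaving -x^2 + x - 2
  leading term -x^2: subtract (-1)·g(x) = -x^2 + 2·x - 1, leaving -x - 1
The remainder r(x) = -x - 1 ≠ 0 (and deg r < deg g), so g ∤ f, i.e. f ∉ (g).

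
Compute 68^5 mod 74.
68

Use repeated squaring. Binary(5) = 101. Walk through the bits of the exponent 5 left-to-right: at each bit after the leading one, square the running value, then multiply by 68 if the bit is 1 (always reducing mod 74):
  bit 1 = 1 (leading): start with 68.
  bit 2 = 0: square 68^2 = 4624 ≡ 36 (mod 74).
  bit 3 = 1: square 36^2 = 1296 ≡ 38; bit is 1, so multiply 38·68 = 2584 ≡ 68 (mod 74).
Final value: 68^5 ≡ 68 (mod 74).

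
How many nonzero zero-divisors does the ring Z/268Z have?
In Z/268Z each nonzero element is either a unit (gcd with 268 is 1) or a zero-divisor (gcd > 1). The number of units is φ(268): factorise 268 = 2^2 · 67, so φ(268) = (2^2 − 2^1) · (67 − 1) = 2 · 66 = 132. The nonzero elements number 268 − 1 = 267. Hence the nonzero zero-divisors number 267 − 132 = 135.

Final answer: Z/268Z has 135 nonzero zero-divisors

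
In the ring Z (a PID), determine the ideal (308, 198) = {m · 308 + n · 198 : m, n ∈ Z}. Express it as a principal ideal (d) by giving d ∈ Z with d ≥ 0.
In the PID Z, (a, b) is generated by gcd(a, b). Compute gcd(308, 198) with the extended Euclidean algorithm, tracking rows (r, s, t) with s·308 + t·198 = r:
  row A: (308, 1, 0)   [1·308 + 0·198 = 308]
  row B: (198, 0, 1)   [0·308 + 1·198 = 198]
  308 = 1·198 + 110   → row C = row A − 1·row B = (110, 1, −1)   [check: 1·308 − 1·198 = 110]
  198 = 1·110 + 88   → row D = row B − 1·row C = (88, −1, 2)   [check: −1·308 + 2·198 = 88]
  110 = 1·88 + 22   → row E = row C − 1·row D = (22, 2, −3)   [check: 2·308 − 3·198 = 22]
  88 = 4·22 + 0   → remainder 0, stop. gcd = 22 (last nonzero row E).
So gcd(308, 198) = 22, with Bézout identity 2·308 − 3·198 = 22. Containment (⊇): the Bézout identity exhibits 22 as an element of (308, 198), giving (22) ⊆ (308, 198). Containment (⊆): since 22 | 308 and 22 | 198 (308 = 22·14, 198 = 22·9), every Z-linear combination of 308 and 198 is divisible by 22, so (308, 198) ⊆ (22). Therefore (308, 198) = (22), d = 22.

Final answer: (308, 198) = (22); d = 22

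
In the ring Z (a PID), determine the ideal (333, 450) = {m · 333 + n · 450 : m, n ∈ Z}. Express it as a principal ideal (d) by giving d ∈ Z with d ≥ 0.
(333, 450) = (9); d = 9

In the PID Z, (a, b) is generated by gcd(a, b). Compute gcd(450, 333) with the extended Euclidean algorithm, tracking rows (r, s, t) with s·450 + t·333 = r:
  row A: (450, 1, 0)   [1·450 + 0·333 = 450]
  row B: (333, 0, 1)   [0·450 + 1·333 = 333]
  450 = 1·333 + 117   → row C = row A − 1·row B = (117, 1, −1)   [check: 1·450 − 1·333 = 117]
  333 = 2·117 + 99   → row D = row B − 2·row C = (99, −2, 3)   [check: −2·450 + 3·333 = 99]
  117 = 1·99 + 18   → row E = row C − 1·row D = (18, 3, −4)   [check: 3·450 − 4·333 = 18]
  99 = 5·18 + 9   → row F = row D − 5·row E = (9, −17, 23)   [check: −17·450 + 23·333 = 9]
  18 = 2·9 + 0   → remainder 0, stop. gcd = 9 (last nonzero row F).
So gcd(333, 450) = 9, with Bézout identity −17·450 + 23·333 = 9. Containment (⊇): the Bézout identity exhibits 9 as an element of (333, 450), giving (9) ⊆ (333, 450). Containment (⊆): since 9 | 333 and 9 | 450 (333 = 9·37, 450 = 9·50), every Z-linear combination of 333 and 450 is divisible by 9, so (333, 450) ⊆ (9). Therefore (333, 450) = (9), d = 9.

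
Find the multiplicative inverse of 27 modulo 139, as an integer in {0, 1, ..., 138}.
27^(−1) ≡ 103 (mod 139)

Apply the extended Euclidean algorithm to (139, 27), tracking rows (r, s, t) with s·139 + t·27 = r. Each division r_prev = q·r_cur + r_new produces the new row as (previous row) − q·(current row):
  row A: (139, 1, 0)   [1·139 + 0·27 = 139]
  row B: (27, 0, 1)   [0·139 + 1·27 = 27]
  139 = 5·27 + 4   → row C = row A − 5·row B = (4, 1, −5)   [check: 1·139 − 5·27 = 4]
  27 = 6·4 + 3   → row D = row B − 6·row C = (3, −6, 31)   [check: −6·139 + 31·27 = 3]
  4 = 1·3 + 1   → row E = row C − 1·row D = (1, 7, −36)   [check: 7·139 − 36·27 = 1]
  3 = 3·1 + 0   → remainder 0, stop. gcd = 1 (last nonzero row E).
The gcd is 1, so 27 is invertible mod 139. The last nonzero row gives 7·139 − 36·27 = 1, so t = −36. So 27^(−1) ≡ −36 ≡ 103 (mod 139). Verify: 27 · 103 = 2781 ≡ 1 (mod 139). ✓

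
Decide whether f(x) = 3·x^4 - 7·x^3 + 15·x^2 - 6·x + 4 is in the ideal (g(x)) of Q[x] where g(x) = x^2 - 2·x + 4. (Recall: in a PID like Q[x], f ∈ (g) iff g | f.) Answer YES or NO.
YES

In Q[x] the ideal (g) consists of all multiples of g, so f ∈ (g) iff g | f, i.e. iff the remainder of f on division by g is 0. Divide f by g (g is monic, so eliminate the leading term of the running remainder at each step):
  leading term 3·x^4: subtract (3·x^2)·g(x) = 3·x^4 - 6·x^3 + 12·x^2, leaving -x^3 + 3·x^2 - 6·x + 4
  leading term -x^3: subtract (-x)·g(x) = -x^3 + 2·x^2 - 4·x, leaving x^2 - 2·x + 4
  leading term x^2: subtract (1)·g(x) = x^2 - 2·x + 4, leaving 0
The remainder is 0, so f(x) = g(x) · h(x) with h(x) = 3·x^2 - x + 1. Hence g | f, i.e. f ∈ (g).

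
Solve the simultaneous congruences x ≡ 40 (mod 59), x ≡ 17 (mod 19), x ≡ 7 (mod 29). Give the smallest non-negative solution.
The moduli 59, 19, 29 are pairwise coprime, so by the CRT there is a unique solution mod 59·19·29 = 32509.
Solve by successive substitution. Start with x ≡ 40 (mod 59).
  Combine with x ≡ 17 (mod 19): write x = 40 + 59·t and require 40 + 59·t ≡ 17 (mod 19), i.e. 59·t ≡ 17 − 40 ≡ 15 (mod 19). Since 59^(−1) ≡ 10 (mod 19) (59 ≡ 2 (mod 19)), t ≡ 10·15 ≡ 17 (mod 19). So x ≡ 40 + 59·17 = 1043 (mod 1121).
  Combine with x ≡ 7 (mod 29): write x = 1043 + 1121·t and require 1043 + 1121·t ≡ 7 (mod 29), i.e. 1121·t ≡ 7 − 1043 ≡ 8 (mod 29). Since 1121^(−1) ≡ 26 (mod 29) (1121 ≡ 19 (mod 29)), t ≡ 26·8 ≡ 5 (mod 29). So x ≡ 1043 + 1121·5 = 6648 (mod 32509).
Unique solution in [0, 32509): x = 6648.

Final answer: x ≡ 6648 (mod 32509); the representative in [0, 32509) is 6648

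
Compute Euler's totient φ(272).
φ(272) = 128

φ is multiplicative, with φ(p^e) = p^e − p^(e−1). Factorise 272 = 2^4 · 17. Then
  φ(272) = (2^4 − 2^3) · (17 − 1) = 8 · 16 = 128.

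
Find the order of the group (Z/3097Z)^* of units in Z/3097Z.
|(Z/3097Z)^*| = 2916

(Z/3097Z)^* consists of the classes a with gcd(a, 3097) = 1, so its order is φ(3097). φ is multiplicative, with φ(p^e) = p^e − p^(e−1). Factorise 3097 = 19 · 163. Then
  φ(3097) = (19 − 1) · (163 − 1) = 18 · 162 = 2916.
Thus |(Z/3097Z)^*| = 2916.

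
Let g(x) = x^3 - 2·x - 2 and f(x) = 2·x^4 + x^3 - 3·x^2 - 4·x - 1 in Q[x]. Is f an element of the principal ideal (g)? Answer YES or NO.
In Q[x] the ideal (g) consists of all multiples of g, so f ∈ (g) iff g | f, i.e. iff the remainder of f on division by g is 0. Divide f by g (g is monic, so eliminate the leading term of the running remainder at each step):
  leading term 2·x^4: subtract (2·x)·g(x) = 2·x^4 - 4·x^2 - 4·x, leaving x^3 + x^2 - 1
  leading term x^3: subtract (1)·g(x) = x^3 - 2·x - 2, leaving x^2 + 2·x + 1
The remainder r(x) = x^2 + 2·x + 1 ≠ 0 (and deg r < deg g), so g ∤ f, i.e. f ∉ (g).

Final answer: NO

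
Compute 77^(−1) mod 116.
Apply the extended Euclidean algorithm to (116, 77), tracking rows (r, s, t) with s·116 + t·77 = r. Each division r_prev = q·r_cur + r_new produces the new row as (previous row) − q·(current row):
  row A: (116, 1, 0)   [1·116 + 0·77 = 116]
  row B: (77, 0, 1)   [0·116 + 1·77 = 77]
  116 = 1·77 + 39   → row C = row A − 1·row B = (39, 1, −1)   [check: 1·116 − 1·77 = 39]
  77 = 1·39 + 38   → row D = row B − 1·row C = (38, −1, 2)   [check: −1·116 + 2·77 = 38]
  39 = 1·38 + 1   → row E = row C − 1·row D = (1, 2, −3)   [check: 2·116 − 3·77 = 1]
  38 = 38·1 + 0   → remainder 0, stop. gcd = 1 (last nonzero row E).
The gcd is 1, so 77 is invertible mod 116. The last nonzero row gives 2·116 − 3·77 = 1, so t = −3. So 77^(−1) ≡ −3 ≡ 113 (mod 116). Verify: 77 · 113 = 8701 ≡ 1 (mod 116). ✓

Final answer: 77^(−1) ≡ 113 (mod 116)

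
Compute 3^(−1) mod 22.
Apply the extended Euclidean algorithm to (22, 3), tracking rows (r, s, t) with s·22 + t·3 = r. Each division r_prev = q·r_cur + r_new produces the new row as (previous row) − q·(current row):
  row A: (22, 1, 0)   [1·22 + 0·3 = 22]
  row B: (3, 0, 1)   [0·22 + 1·3 = 3]
  22 = 7·3 + 1   → row C = row A − 7·row B = (1, 1, −7)   [check: 1·22 − 7·3 = 1]
  3 = 3·1 + 0   → remainder 0, stop. gcd = 1 (last nonzero row C).
The gcd is 1, so 3 is invertible mod 22. The last nonzero row gives 1·22 − 7·3 = 1, so t = −7. So 3^(−1) ≡ −7 ≡ 15 (mod 22). Verify: 3 · 15 = 45 ≡ 1 (mod 22). ✓

Final answer: 3^(−1) ≡ 15 (mod 22)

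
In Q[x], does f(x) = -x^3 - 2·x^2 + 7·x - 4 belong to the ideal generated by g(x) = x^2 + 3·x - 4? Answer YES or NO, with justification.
YES

In Q[x] the ideal (g) consists of all multiples of g, so f ∈ (g) iff g | f, i.e. iff the remainder of f on division by g is 0. Divide f by g (g is monic, so eliminate the leading term of the running remainder at each step):
  leading term -x^3: subtract (-x)·g(x) = -x^3 - 3·x^2 + 4·x, leaving x^2 + 3·x - 4
  leading term x^2: subtract (1)·g(x) = x^2 + 3·x - 4, leaving 0
The remainder is 0, so f(x) = g(x) · h(x) with h(x) = 1 - x. Hence g | f, i.e. f ∈ (g).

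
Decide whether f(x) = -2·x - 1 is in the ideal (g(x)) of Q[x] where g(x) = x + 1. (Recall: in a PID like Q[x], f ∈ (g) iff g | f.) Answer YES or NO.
In Q[x] the ideal (g) consists of all multiples of g, so f ∈ (g) iff g | f, i.e. iff the remainder of f on division by g is 0. Divide f by g (g is monic, so eliminate the leading term of the running remainder at each step):
  leading term -2·x: subtract (-2)·g(x) = -2·x - 2, leaving 1
The remainder r(x) = 1 ≠ 0 (and deg r < deg g), so g ∤ f, i.e. f ∉ (g).

Final answer: NO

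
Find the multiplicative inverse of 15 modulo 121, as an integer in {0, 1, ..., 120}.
15^(−1) ≡ 113 (mod 121)

Apply the extended Euclidean algorithm to (121, 15), tracking rows (r, s, t) with s·121 + t·15 = r. Each division r_prev = q·r_cur + r_new produces the new row as (previous row) − q·(current row):
  row A: (121, 1, 0)   [1·121 + 0·15 = 121]
  row B: (15, 0, 1)   [0·121 + 1·15 = 15]
  121 = 8·15 + 1   → row C = row A − 8·row B = (1, 1, −8)   [check: 1·121 − 8·15 = 1]
  15 = 15·1 + 0   → remainder 0, stop. gcd = 1 (last nonzero row C).
The gcd is 1, so 15 is invertible mod 121. The last nonzero row gives 1·121 − 8·15 = 1, so t = −8. So 15^(−1) ≡ −8 ≡ 113 (mod 121). Verify: 15 · 113 = 1695 ≡ 1 (mod 121). ✓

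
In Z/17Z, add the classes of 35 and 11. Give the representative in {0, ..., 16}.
Reduce the summands first: 35 ≡ 1 (mod 17), so 35 + 11 ≡ 1 + 11 (mod 17). 1 + 11 = 12; 12 = 0·17 + 12, so (35 + 11) mod 17 = 12.

Final answer: 12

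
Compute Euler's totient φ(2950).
φ is multiplicative, with φ(p^e) = p^e − p^(e−1). Factorise 2950 = 2 · 5^2 · 59. Then
  φ(2950) = (2 − 1) · (5^2 − 5^1) · (59 − 1) = 1 · 20 · 58 = 1160.

Final answer: φ(2950) = 1160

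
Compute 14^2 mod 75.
46

Use repeated squaring. Binary(2) = 10. Walk through the bits of the exponent 2 left-to-right: at each bit after the leading one, square the running value, then multiply by 14 if the bit is 1 (always reducing mod 75):
  bit 1 = 1 (leading): start with 14.
  bit 2 = 0: square 14^2 = 196 ≡ 46 (mod 75).
Final value: 14^2 ≡ 46 (mod 75).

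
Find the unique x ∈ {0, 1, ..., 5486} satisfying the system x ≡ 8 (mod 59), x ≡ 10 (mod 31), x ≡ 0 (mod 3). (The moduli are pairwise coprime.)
The moduli 59, 31, 3 are pairwise coprime, so by the CRT there is a unique solution mod 59·31·3 = 5487.
Solve by successive substitution. Start with x ≡ 8 (mod 59).
  Combine with x ≡ 10 (mod 31): write x = 8 + 59·t and require 8 + 59·t ≡ 10 (mod 31), i.e. 59·t ≡ 10 − 8 ≡ 2 (mod 31). Since 59^(−1) ≡ 10 (mod 31) (59 ≡ 28 (mod 31)), t ≡ 10·2 ≡ 20 (mod 31). So x ≡ 8 + 59·20 = 1188 (mod 1829).
  Combine with x ≡ 0 (mod 3): write x = 1188 + 1829·t and require 1188 + 1829·t ≡ 0 (mod 3), i.e. 1829·t ≡ 0 − 1188 ≡ 0 (mod 3). Since 1829^(−1) ≡ 2 (mod 3) (1829 ≡ 2 (mod 3)), t ≡ 2·0 ≡ 0 (mod 3). So x ≡ 1188 + 1829·0 = 1188 (mod 5487).
Unique solution in [0, 5487): x = 1188.

Final answer: x ≡ 1188 (mod 5487); the representative in [0, 5487) is 1188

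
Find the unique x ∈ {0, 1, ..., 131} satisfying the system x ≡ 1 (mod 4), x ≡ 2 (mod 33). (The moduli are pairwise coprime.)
x ≡ 101 (mod 132); the representative in [0, 132) is 101

The moduli 4, 33 are pairwise coprime, so by the CRT there is a unique solution mod 4·33 = 132.
Solve by successive substitution. Start with x ≡ 1 (mod 4).
  Combine with x ≡ 2 (mod 33): write x = 1 + 4·t and require 1 + 4·t ≡ 2 (mod 33), i.e. 4·t ≡ 2 − 1 ≡ 1 (mod 33). Since 4^(−1) ≡ 25 (mod 33), t ≡ 25·1 ≡ 25 (mod 33). So x ≡ 1 + 4·25 = 101 (mod 132).
Unique solution in [0, 132): x = 101.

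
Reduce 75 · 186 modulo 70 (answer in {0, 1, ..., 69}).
Reduce the factors first: 75 ≡ 5, 186 ≡ 46 (mod 70), so 75 · 186 ≡ 5 · 46 (mod 70). 5 · 46 = 230. Dividing by 70: 230 = 3·70 + 20. So (75 · 186) mod 70 = 20.

Final answer: 20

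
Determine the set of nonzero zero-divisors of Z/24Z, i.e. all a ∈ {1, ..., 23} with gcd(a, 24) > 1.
nonzero zero-divisors of Z/24Z = {2, 3, 4, 6, 8, 9, 10, 12, 14, 15, 16, 18, 20, 21, 22}

An element a ∈ Z/24Z (with a ≠ 0) is a zero-divisor iff gcd(a, 24) > 1 (because a is a unit precisely when gcd(a, n) = 1, and in Z/nZ every nonzero, non-unit element is a zero-divisor). Scan a = 1, ..., 23 and keep those with gcd(a, 24) > 1:
  gcd(2, 24) = 2, gcd(3, 24) = 3, gcd(4, 24) = 4, gcd(6, 24) = 6, gcd(8, 24) = 8, gcd(9, 24) = 3, gcd(10, 24) = 2, gcd(12, 24) = 12, gcd(14, 24) = 2, gcd(15, 24) = 3, gcd(16, 24) = 8, gcd(18, 24) = 6, gcd(20, 24) = 4, gcd(21, 24) = 3, gcd(22, 24) = 2.
All other a ∈ {1, ..., 23} have gcd(a, 24) = 1 and are units. So the nonzero zero-divisors are exactly the 15 values of a appearing in this scan.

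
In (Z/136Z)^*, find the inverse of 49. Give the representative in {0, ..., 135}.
49^(−1) ≡ 25 (mod 136)

Apply the extended Euclidean algorithm to (136, 49), tracking rows (r, s, t) with s·136 + t·49 = r. Each division r_prev = q·r_cur + r_new produces the new row as (previous row) − q·(current row):
  row A: (136, 1, 0)   [1·136 + 0·49 = 136]
  row B: (49, 0, 1)   [0·136 + 1·49 = 49]
  136 = 2·49 + 38   → row C = row A − 2·row B = (38, 1, −2)   [check: 1·136 − 2·49 = 38]
  49 = 1·38 + 11   → row D = row B − 1·row C = (11, −1, 3)   [check: −1·136 + 3·49 = 11]
  38 = 3·11 + 5   → row E = row C − 3·row D = (5, 4, −11)   [check: 4·136 − 11·49 = 5]
  11 = 2·5 + 1   → row F = row D − 2·row E = (1, −9, 25)   [check: −9·136 + 25·49 = 1]
  5 = 5·1 + 0   → remainder 0, stop. gcd = 1 (last nonzero row F).
The gcd is 1, so 49 is invertible mod 136. The last nonzero row gives −9·136 + 25·49 = 1, so t = 25. So 49^(−1) ≡ 25 (mod 136). Verify: 49 · 25 = 1225 ≡ 1 (mod 136). ✓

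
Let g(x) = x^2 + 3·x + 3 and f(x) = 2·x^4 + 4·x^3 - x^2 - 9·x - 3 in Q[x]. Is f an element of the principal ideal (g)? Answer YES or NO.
In Q[x] the ideal (g) consists of all multiples of g, so f ∈ (g) iff g | f, i.e. iff the remainder of f on division by g is 0. Divide f by g (g is monic, so eliminate the leading term of the running remainder at each step):
  leading term 2·x^4: subtract (2·x^2)·g(x) = 2·x^4 + 6·x^3 + 6·x^2, leaving -2·x^3 - 7·x^2 - 9·x - 3
  leading term -2·x^3: subtract (-2·x)·g(x) = -2·x^3 - 6·x^2 - 6·x, leaving -x^2 - 3·x - 3
  leading term -x^2: subtract (-1)·g(x) = -x^2 - 3·x - 3, leaving 0
The remainder is 0, so f(x) = g(x) · h(x) with h(x) = 2·x^2 - 2·x - 1. Hence g | f, i.e. f ∈ (g).

Final answer: YES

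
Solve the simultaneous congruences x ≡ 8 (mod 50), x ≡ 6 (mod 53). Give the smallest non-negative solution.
The moduli 50, 53 are pairwise coprime, so by the CRT there is a unique solution mod 50·53 = 2650.
Solve by successive substitution. Start with x ≡ 8 (mod 50).
  Combine with x ≡ 6 (mod 53): write x = 8 + 50·t and require 8 + 50·t ≡ 6 (mod 53), i.e. 50·t ≡ 6 − 8 ≡ 51 (mod 53). Since 50^(−1) ≡ 35 (mod 53), t ≡ 35·51 ≡ 36 (mod 53). So x ≡ 8 + 50·36 = 1808 (mod 2650).
Unique solution in [0, 2650): x = 1808.

Final answer: x ≡ 1808 (mod 2650); the representative in [0, 2650) is 1808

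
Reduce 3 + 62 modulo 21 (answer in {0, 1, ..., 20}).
2

Reduce the summands first: 62 ≡ 20 (mod 21), so 3 + 62 ≡ 3 + 20 (mod 21). 3 + 20 = 23; 23 = 1·21 + 2, so (3 + 62) mod 21 = 2.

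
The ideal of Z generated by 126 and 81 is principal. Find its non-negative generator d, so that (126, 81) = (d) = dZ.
(126, 81) = (9); d = 9

In the PID Z, (a, b) is generated by gcd(a, b). Compute gcd(126, 81) with the extended Euclidean algorithm, tracking rows (r, s, t) with s·126 + t·81 = r:
  row A: (126, 1, 0)   [1·126 + 0·81 = 126]
  row B: (81, 0, 1)   [0·126 + 1·81 = 81]
  126 = 1·81 + 45   → row C = row A − 1·row B = (45, 1, −1)   [check: 1·126 − 1·81 = 45]
  81 = 1·45 + 36   → row D = row B − 1·row C = (36, −1, 2)   [check: −1·126 + 2·81 = 36]
  45 = 1·36 + 9   → row E = row C − 1·row D = (9, 2, −3)   [check: 2·126 − 3·81 = 9]
  36 = 4·9 + 0   → remainder 0, stop. gcd = 9 (last nonzero row E).
So gcd(126, 81) = 9, with Bézout identity 2·126 − 3·81 = 9. Containment (⊇): the Bézout identity exhibits 9 as an element of (126, 81), giving (9) ⊆ (126, 81). Containment (⊆): since 9 | 126 and 9 | 81 (126 = 9·14, 81 = 9·9), every Z-linear combination of 126 and 81 is divisible by 9, so (126, 81) ⊆ (9). Therefore (126, 81) = (9), d = 9.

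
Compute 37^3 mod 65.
18

Use repeated squaring. Binary(3) = 11. Walk through the bits of the exponent 3 left-to-right: at each bit after the leading one, square the running value, then multiply by 37 if the bit is 1 (always reducing mod 65):
  bit 1 = 1 (leading): start with 37.
  bit 2 = 1: square 37^2 = 1369 ≡ 4; bit is 1, so multiply 4·37 = 148 ≡ 18 (mod 65).
Final value: 37^3 ≡ 18 (mod 65).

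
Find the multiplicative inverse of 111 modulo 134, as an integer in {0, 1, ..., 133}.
111^(−1) ≡ 99 (mod 134)

Apply the extended Euclidean algorithm to (134, 111), tracking rows (r, s, t) with s·134 + t·111 = r. Each division r_prev = q·r_cur + r_new produces the new row as (previous row) − q·(current row):
  row A: (134, 1, 0)   [1·134 + 0·111 = 134]
  row B: (111, 0, 1)   [0·134 + 1·111 = 111]
  134 = 1·111 + 23   → row C = row A − 1·row B = (23, 1, −1)   [check: 1·134 − 1·111 = 23]
  111 = 4·23 + 19   → row D = row B − 4·row C = (19, −4, 5)   [check: −4·134 + 5·111 = 19]
  23 = 1·19 + 4   → row E = row C − 1·row D = (4, 5, −6)   [check: 5·134 − 6·111 = 4]
  19 = 4·4 + 3   → row F = row D − 4·row E = (3, −24, 29)   [check: −24·134 + 29·111 = 3]
  4 = 1·3 + 1   → row G = row E − 1·row F = (1, 29, −35)   [check: 29·134 − 35·111 = 1]
  3 = 3·1 + 0   → remainder 0, stop. gcd = 1 (last nonzero row G).
The gcd is 1, so 111 is invertible mod 134. The last nonzero row gives 29·134 − 35·111 = 1, so t = −35. So 111^(−1) ≡ −35 ≡ 99 (mod 134). Verify: 111 · 99 = 10989 ≡ 1 (mod 134). ✓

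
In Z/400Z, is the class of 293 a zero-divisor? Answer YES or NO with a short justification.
NO

gcd(293, 400) = 1, so 293 is a unit in Z/400Z (it has a multiplicative inverse). A unit cannot be a zero-divisor: if 293·b ≡ 0 then multiplying both sides by 293^(−1) gives b ≡ 0. So 293 is not a zero-divisor.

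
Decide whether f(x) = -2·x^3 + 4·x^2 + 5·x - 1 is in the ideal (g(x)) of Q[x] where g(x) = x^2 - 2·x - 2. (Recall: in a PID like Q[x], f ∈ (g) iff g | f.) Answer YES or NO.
NO

In Q[x] the ideal (g) consists of all multiples of g, so f ∈ (g) iff g | f, i.e. iff the remainder of f on division by g is 0. Divide f by g (g is monic, so eliminate the leading term of the running remainder at each step):
  leading term -2·x^3: subtract (-2·x)·g(x) = -2·x^3 + 4·x^2 + 4·x, leaving x - 1
The remainder r(x) = x - 1 ≠ 0 (and deg r < deg g), so g ∤ f, i.e. f ∉ (g).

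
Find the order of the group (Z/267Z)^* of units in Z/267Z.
|(Z/267Z)^*| = 176

(Z/267Z)^* consists of the classes a with gcd(a, 267) = 1, so its order is φ(267). φ is multiplicative, with φ(p^e) = p^e − p^(e−1). Factorise 267 = 3 · 89. Then
  φ(267) = (3 − 1) · (89 − 1) = 2 · 88 = 176.
Thus |(Z/267Z)^*| = 176.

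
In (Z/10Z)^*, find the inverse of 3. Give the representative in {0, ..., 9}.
Apply the extended Euclidean algorithm to (10, 3), tracking rows (r, s, t) with s·10 + t·3 = r. Each division r_prev = q·r_cur + r_new produces the new row as (previous row) − q·(current row):
  row A: (10, 1, 0)   [1·10 + 0·3 = 10]
  row B: (3, 0, 1)   [0·10 + 1·3 = 3]
  10 = 3·3 + 1   → row C = row A − 3·row B = (1, 1, −3)   [check: 1·10 − 3·3 = 1]
  3 = 3·1 + 0   → remainder 0, stop. gcd = 1 (last nonzero row C).
The gcd is 1, so 3 is invertible mod 10. The last nonzero row gives 1·10 − 3·3 = 1, so t = −3. So 3^(−1) ≡ −3 ≡ 7 (mod 10). Verify: 3 · 7 = 21 ≡ 1 (mod 10). ✓

Final answer: 3^(−1) ≡ 7 (mod 10)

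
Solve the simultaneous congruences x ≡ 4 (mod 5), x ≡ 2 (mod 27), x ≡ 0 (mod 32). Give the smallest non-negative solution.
The moduli 5, 27, 32 are pairwise coprime, so by the CRT there is a unique solution mod 5·27·32 = 4320.
Solve by successive substitution. Start with x ≡ 4 (mod 5).
  Combine with x ≡ 2 (mod 27): write x = 4 + 5·t and require 4 + 5·t ≡ 2 (mod 27), i.e. 5·t ≡ 2 − 4 ≡ 25 (mod 27). Since 5^(−1) ≡ 11 (mod 27), t ≡ 11·25 ≡ 5 (mod 27). So x ≡ 4 + 5·5 = 29 (mod 135).
  Combine with x ≡ 0 (mod 32): write x = 29 + 135·t and require 29 + 135·t ≡ 0 (mod 32), i.e. 135·t ≡ 0 − 29 ≡ 3 (mod 32). Since 135^(−1) ≡ 23 (mod 32) (135 ≡ 7 (mod 32)), t ≡ 23·3 ≡ 5 (mod 32). So x ≡ 29 + 135·5 = 704 (mod 4320).
Unique solution in [0, 4320): x = 704.

Final answer: x ≡ 704 (mod 4320); the representative in [0, 4320) is 704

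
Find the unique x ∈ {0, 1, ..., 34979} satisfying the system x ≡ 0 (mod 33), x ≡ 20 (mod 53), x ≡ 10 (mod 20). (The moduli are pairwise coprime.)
x ≡ 12210 (mod 34980); the representative in [0, 34980) is 12210

The moduli 33, 53, 20 are pairwise coprime, so by the CRT there is a unique solution mod 33·53·20 = 34980.
Solve by successive substitution. Start with x ≡ 0 (mod 33).
  Combine with x ≡ 20 (mod 53): write x = 33·t and require 33·t ≡ 20 (mod 53). Since 33^(−1) ≡ 45 (mod 53), t ≡ 45·20 ≡ 52 (mod 53). So x ≡ 33·52 = 1716 (mod 1749).
  Combine with x ≡ 10 (mod 20): write x = 1716 + 1749·t and require 1716 + 1749·t ≡ 10 (mod 20), i.e. 1749·t ≡ 10 − 1716 ≡ 14 (mod 20). Since 1749^(−1) ≡ 9 (mod 20) (1749 ≡ 9 (mod 20)), t ≡ 9·14 ≡ 6 (mod 20). So x ≡ 1716 + 1749·6 = 12210 (mod 34980).
Unique solution in [0, 34980): x = 12210.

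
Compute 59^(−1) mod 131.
59^(−1) ≡ 20 (mod 131)

Apply the extended Euclidean algorithm to (131, 59), tracking rows (r, s, t) with s·131 + t·59 = r. Each division r_prev = q·r_cur + r_new produces the new row as (previous row) − q·(current row):
  row A: (131, 1, 0)   [1·131 + 0·59 = 131]
  row B: (59, 0, 1)   [0·131 + 1·59 = 59]
  131 = 2·59 + 13   → row C = row A − 2·row B = (13, 1, −2)   [check: 1·131 − 2·59 = 13]
  59 = 4·13 + 7   → row D = row B − 4·row C = (7, −4, 9)   [check: −4·131 + 9·59 = 7]
  13 = 1·7 + 6   → row E = row C − 1·row D = (6, 5, −11)   [check: 5·131 − 11·59 = 6]
  7 = 1·6 + 1   → row F = row D − 1·row E = (1, −9, 20)   [check: −9·131 + 20·59 = 1]
  6 = 6·1 + 0   → remainder 0, stop. gcd = 1 (last nonzero row F).
The gcd is 1, so 59 is invertible mod 131. The last nonzero row gives −9·131 + 20·59 = 1, so t = 20. So 59^(−1) ≡ 20 (mod 131). Verify: 59 · 20 = 1180 ≡ 1 (mod 131). ✓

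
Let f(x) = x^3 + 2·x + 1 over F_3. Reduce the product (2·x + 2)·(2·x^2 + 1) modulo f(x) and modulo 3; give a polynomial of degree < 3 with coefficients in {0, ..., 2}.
a · b ≡ x^2 + 1 (mod f(x))

Multiply as integer polynomials: a · b = 4·x^3 + 4·x^2 + 2·x + 2. Reducing coefficients mod 3: a · b ≡ x^3 + x^2 + 2·x + 2. Now divide by f(x) = x^3 + 2·x + 1 in F_3[x], eliminating the leading term at each step:
  leading term x^3: subtract (1)·f(x) = x^3 + 2·x + 1, leaving x^2 + 1 (coefficients mod 3)
The degree is now < 3, so this is the remainder. Hence a · b ≡ x^2 + 1 in F_3[x]/(f).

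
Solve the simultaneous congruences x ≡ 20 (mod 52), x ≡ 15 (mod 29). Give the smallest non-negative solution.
x ≡ 1320 (mod 1508); the representative in [0, 1508) is 1320

The moduli 52, 29 are pairwise coprime, so by the CRT there is a unique solution mod 52·29 = 1508.
Solve by successive substitution. Start with x ≡ 20 (mod 52).
  Combine with x ≡ 15 (mod 29): write x = 20 + 52·t and require 20 + 52·t ≡ 15 (mod 29), i.e. 52·t ≡ 15 − 20 ≡ 24 (mod 29). Since 52^(−1) ≡ 24 (mod 29) (52 ≡ 23 (mod 29)), t ≡ 24·24 ≡ 25 (mod 29). So x ≡ 20 + 52·25 = 1320 (mod 1508).
Unique solution in [0, 1508): x = 1320.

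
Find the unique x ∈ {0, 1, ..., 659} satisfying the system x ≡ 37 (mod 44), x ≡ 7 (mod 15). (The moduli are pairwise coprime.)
x ≡ 37 (mod 660); the representative in [0, 660) is 37

The moduli 44, 15 are pairwise coprime, so by the CRT there is a unique solution mod 44·15 = 660.
Solve by successive substitution. Start with x ≡ 37 (mod 44).
  Combine with x ≡ 7 (mod 15): write x = 37 + 44·t and require 37 + 44·t ≡ 7 (mod 15), i.e. 44·t ≡ 7 − 37 ≡ 0 (mod 15). Since 44^(−1) ≡ 14 (mod 15) (44 ≡ 14 (mod 15)), t ≡ 14·0 ≡ 0 (mod 15). So x ≡ 37 + 44·0 = 37 (mod 660).
Unique solution in [0, 660): x = 37.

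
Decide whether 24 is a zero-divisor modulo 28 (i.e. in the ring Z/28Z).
gcd(24, 28) = 4 > 1, so 24 is not a unit in Z/28Z. In Z/nZ every nonzero non-unit is a zero-divisor: explicitly, take b = 28/gcd = 7 ≠ 0 (mod 28); then 24·7 = 168 = 6·28, i.e. 24·7 ≡ 0 (mod 28). So 24 is a zero-divisor.

Final answer: YES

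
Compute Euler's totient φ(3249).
φ is multiplicative, with φ(p^e) = p^e − p^(e−1). Factorise 3249 = 3^2 · 19^2. Then
  φ(3249) = (3^2 − 3^1) · (19^2 − 19^1) = 6 · 342 = 2052.

Final answer: φ(3249) = 2052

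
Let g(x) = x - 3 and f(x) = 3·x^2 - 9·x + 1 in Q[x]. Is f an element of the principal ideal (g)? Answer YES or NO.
In Q[x] the ideal (g) consists of all multiples of g, so f ∈ (g) iff g | f, i.e. iff the remainder of f on division by g is 0. Divide f by g (g is monic, so eliminate the leading term of the running remainder at each step):
  leading term 3·x^2: subtract (3·x)·g(x) = 3·x^2 - 9·x, leaving 1
The remainder r(x) = 1 ≠ 0 (and deg r < deg g), so g ∤ f, i.e. f ∉ (g).

Final answer: NO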